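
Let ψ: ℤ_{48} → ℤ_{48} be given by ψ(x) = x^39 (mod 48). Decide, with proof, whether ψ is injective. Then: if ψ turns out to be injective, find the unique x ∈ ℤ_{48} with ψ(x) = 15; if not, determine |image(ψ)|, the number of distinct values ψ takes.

27

ψ(0) = 0^39 = 0.
ψ(6): Repeated squaring mod 48: 6^1 ≡ 6, 6^2 ≡ 6² = 36, 6^4 ≡ 36² = 1296 ≡ 0, 6^8 ≡ 0² = 0, 6^16 ≡ 0² = 0, 6^32 ≡ 0² = 0. Since 39 = 32 + 4 + 2 + 1, 6^39 ≡ 0·0·36·6: 0·0 = 0, then 0·36 = 0, then 0·6 = 0. So 6^39 ≡ 0 (mod 48).
So ψ(0) = ψ(6) = 0 while 0 ≠ 6, so ψ is not injective.
Since ψ is not injective, we determine |image(ψ)|. Computing x^39 mod 48 for each x (by repeated squaring, reducing mod 48 at every step), the values ψ(0), ψ(1), …, ψ(47) are: 0, 1, 32, 27, 16, 29, 0, 7, 32, 9, 16, 35, 0, 37, 32, 15, 16, 17, 0, 43, 32, 45, 16, 23, 0, 25, 32, 3, 16, 5, 0, 31, 32, 33, 16, 11, 0, 13, 32, 39, 16, 41, 0, 19, 32, 21, 16, 47.
The distinct values are {0, 1, 3, 5, 7, 9, 11, 13, 15, 16, 17, 19, 21, 23, 25, 27, 29, 31, 32, 33, 35, 37, 39, 41, 43, 45, 47}; there are 27 of them.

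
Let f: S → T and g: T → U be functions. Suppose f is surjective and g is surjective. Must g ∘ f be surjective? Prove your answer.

surjective

Let c ∈ U. Since g is surjective, there is b ∈ T with g(b) = c. Since f is surjective, there is a ∈ S with f(a) = b.
Then (g ∘ f)(a) = g(b) = c. Hence g ∘ f is surjective.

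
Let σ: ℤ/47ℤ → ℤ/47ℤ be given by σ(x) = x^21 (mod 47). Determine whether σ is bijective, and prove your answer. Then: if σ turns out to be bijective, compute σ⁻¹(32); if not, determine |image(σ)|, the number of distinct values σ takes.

Since 47 is prime, the nonzero elements of ℤ/47ℤ form a cyclic group of order 46.
As gcd(21, 46) = 1, raising to the 21st power is a bijection on this group: if s^21 ≡ t^21 then (st^{−1})^21 = 1, and the only element of order dividing gcd(21, 46) = 1 is 1, so s = t.
With σ(0) = 0 this makes σ injective on all of ℤ/47ℤ, hence bijective (finite equal-size domain and codomain). In particular σ is bijective.
Since σ is bijective, we find the preimage of 32. The inverse of x ↦ x^21 on (ℤ/47ℤ)^× is x ↦ x^11, because 21·11 = 231 = 5·46 + 1 ≡ 1 (mod 46) and x^{46} = 1 for x ≠ 0 (Fermat). So σ⁻¹(32) = 32^11 mod 47.
Repeated squaring mod 47: 32^1 ≡ 32, 32^2 ≡ 32² = 1024 ≡ 37, 32^4 ≡ 37² = 1369 ≡ 6, 32^8 ≡ 6² = 36. Since 11 = 8 + 2 + 1, 32^11 ≡ 36·37·32: 36·37 = 1332 ≡ 16, then 16·32 = 512 ≡ 42. So 32^11 ≡ 42 (mod 47).
Hence σ⁻¹(32) = 42.

42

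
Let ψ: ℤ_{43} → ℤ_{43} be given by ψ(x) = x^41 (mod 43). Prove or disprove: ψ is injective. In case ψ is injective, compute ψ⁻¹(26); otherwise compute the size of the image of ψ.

5

Since 43 is prime, the nonzero elements of ℤ_{43} form a cyclic group of order 42.
As gcd(41, 42) = 1, raising to the 41st power is a bijection on this group: if s^41 ≡ t^41 then (st^{−1})^41 = 1, and the only element of order dividing gcd(41, 42) = 1 is 1, so s = t.
With ψ(0) = 0 this makes ψ injective on all of ℤ_{43}, hence bijective (finite equal-size domain and codomain). In particular ψ is injective.
Since ψ is injective, we find the preimage of 26. The inverse of x ↦ x^41 on (ℤ_{43})^× is x ↦ x^41, because 41·41 = 1681 = 40·42 + 1 ≡ 1 (mod 42) and x^{42} = 1 for x ≠ 0 (Fermat). So ψ⁻¹(26) = 26^41 mod 43.
Repeated squaring mod 43: 26^1 ≡ 26, 26^2 ≡ 26² = 676 ≡ 31, 26^4 ≡ 31² = 961 ≡ 15, 26^8 ≡ 15² = 225 ≡ 10, 26^16 ≡ 10² = 100 ≡ 14, 26^32 ≡ 14² = 196 ≡ 24. Since 41 = 32 + 8 + 1, 26^41 ≡ 24·10·26: 24·10 = 240 ≡ 25, then 25·26 = 650 ≡ 5. So 26^41 ≡ 5 (mod 43).
Hence ψ⁻¹(26) = 5.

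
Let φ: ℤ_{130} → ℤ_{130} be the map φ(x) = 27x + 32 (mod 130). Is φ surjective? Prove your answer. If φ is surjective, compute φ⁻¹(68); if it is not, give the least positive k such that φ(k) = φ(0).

88

Since gcd(27, 130) = 1, 27 is invertible modulo 130. Euclid's algorithm: 130 = 4·27 + 22, 27 = 1·22 + 5, 22 = 4·5 + 2, 5 = 2·2 + 1; back-substituting gives 1 = 53·27 − 11·130, so 27⁻¹ ≡ 53 (mod 130).
For any y ∈ ℤ_{130}, x = 53(y − 32) mod 130 satisfies φ(x) = 27·53(y − 32) + 32 ≡ y (since 27·53 ≡ 1 mod 130). So every y has a preimage.
Thus φ is surjective.
Since φ is surjective, we compute φ⁻¹(68): solve 27x + 32 ≡ 68 (mod 130), i.e. 27x ≡ 36 (mod 130).
Multiplying by 27⁻¹ = 53 gives x ≡ 53·36 = 1908 = 14·130 + 88 ≡ 88 (mod 130).
Check: φ(88) = 27·88 + 32 = 2408 = 18·130 + 68 ≡ 68 (mod 130).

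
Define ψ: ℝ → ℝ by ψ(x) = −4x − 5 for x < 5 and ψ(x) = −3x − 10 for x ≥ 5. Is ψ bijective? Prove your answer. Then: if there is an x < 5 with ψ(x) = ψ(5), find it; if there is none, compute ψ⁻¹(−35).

Both pieces are strictly decreasing (slopes −4 and −3), so each is injective on its own interval.
The left piece maps (−∞, 5) onto (−25, ∞); the right piece maps [5, ∞) onto (−∞, −25].
Since −25 = −25, the images partition ℝ: ψ is injective and surjective, hence bijective.
Because the two images are disjoint, no x < 5 has ψ(x) = ψ(5), so we compute ψ⁻¹(−35): −35 lies in (−∞, −25], so solve −3x − 10 = −35: x = (−35 + 10)/(−3) = 25/3.

25/3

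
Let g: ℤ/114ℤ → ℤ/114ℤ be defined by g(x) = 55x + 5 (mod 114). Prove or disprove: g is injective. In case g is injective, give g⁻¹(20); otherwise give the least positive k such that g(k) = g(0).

If g(a) = g(b), then 55a ≡ 55b (mod 114). Because gcd(55, 114) = 1, we may cancel 55 to get a ≡ b (mod 114).
Thus g is injective.
We now compute 55⁻¹ mod 114 explicitly. Euclid's algorithm: 114 = 2·55 + 4, 55 = 13·4 + 3, 4 = 1·3 + 1; back-substituting gives 1 = 85·55 − 41·114, so 55⁻¹ ≡ 85 (mod 114).
Since g is injective, we compute g⁻¹(20): solve 55x + 5 ≡ 20 (mod 114), i.e. 55x ≡ 15 (mod 114).
Multiplying by 55⁻¹ = 85 gives x ≡ 85·15 = 1275 = 11·114 + 21 ≡ 21 (mod 114).
Check: g(21) = 55·21 + 5 = 1160 = 10·114 + 20 ≡ 20 (mod 114).

21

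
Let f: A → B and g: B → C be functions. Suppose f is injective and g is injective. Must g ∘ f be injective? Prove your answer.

Suppose (g ∘ f)(x_1) = (g ∘ f)(x_2), i.e. g(f(x_1)) = g(f(x_2)).
Since g is injective, f(x_1) = f(x_2). Since f is injective, x_1 = x_2. Hence g ∘ f is injective.

injective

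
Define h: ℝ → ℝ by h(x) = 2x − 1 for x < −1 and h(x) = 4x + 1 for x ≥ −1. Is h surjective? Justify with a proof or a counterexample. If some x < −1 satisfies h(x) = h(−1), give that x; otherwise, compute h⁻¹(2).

Both pieces are strictly increasing (slopes 2 and 4), so each is injective on its own interval.
The left piece maps (−∞, −1) onto (−∞, −3); the right piece maps [−1, ∞) onto [−3, ∞).
These images together cover ℝ, so h is surjective.
Because the two images are disjoint, no x < −1 has h(x) = h(−1), so we compute h⁻¹(2): 2 lies in [−3, ∞), so solve 4x + 1 = 2: x = (2 − 1)/4 = 1/4.

1/4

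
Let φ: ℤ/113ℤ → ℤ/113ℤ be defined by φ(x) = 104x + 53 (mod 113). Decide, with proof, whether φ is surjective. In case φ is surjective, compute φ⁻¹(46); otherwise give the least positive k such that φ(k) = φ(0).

Since gcd(104, 113) = 1, 104 is invertible modulo 113. Euclid's algorithm: 113 = 1·104 + 9, 104 = 11·9 + 5, 9 = 1·5 + 4, 5 = 1·4 + 1; back-substituting gives 1 = 25·104 − 23·113, so 104⁻¹ ≡ 25 (mod 113).
For any y ∈ ℤ/113ℤ, x = 25(y − 53) mod 113 satisfies φ(x) = 104·25(y − 53) + 53 ≡ y (since 104·25 ≡ 1 mod 113). So every y has a preimage.
So φ is surjective.
Since φ is surjective, we compute φ⁻¹(46): solve 104x + 53 ≡ 46 (mod 113), i.e. 104x ≡ 106 (mod 113).
Multiplying by 104⁻¹ = 25 gives x ≡ 25·106 = 2650 = 23·113 + 51 ≡ 51 (mod 113).
Check: φ(51) = 104·51 + 53 = 5357 = 47·113 + 46 ≡ 46 (mod 113).

51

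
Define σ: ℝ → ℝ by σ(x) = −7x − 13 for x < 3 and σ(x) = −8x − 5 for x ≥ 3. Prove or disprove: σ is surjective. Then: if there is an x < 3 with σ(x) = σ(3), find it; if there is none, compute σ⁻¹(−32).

Both pieces are strictly decreasing (slopes −7 and −8), so each is injective on its own interval.
The left piece maps (−∞, 3) onto (−34, ∞); the right piece maps [3, ∞) onto (−∞, −29].
The union (−34, ∞) ∪ (−∞, −29] covers ℝ, so σ is surjective.
For the follow-up: the images overlap, so an x < 3 with σ(x) = σ(3) exists. σ(3) = −29; solving −7x − 13 = −29 for x < 3 gives x = (−29 + 13)/(−7) = 16/7.

16/7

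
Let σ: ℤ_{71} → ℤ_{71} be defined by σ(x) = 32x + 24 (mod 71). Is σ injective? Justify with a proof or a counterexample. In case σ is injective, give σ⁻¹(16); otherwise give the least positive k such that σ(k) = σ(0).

By definition, σ is injective if σ(u) = σ(v) implies u = v.
If σ(u) = σ(v), then 32u ≡ 32v (mod 71). Because gcd(32, 71) = 1, we may cancel 32 to get u ≡ v (mod 71).
Thus σ is injective.
We now compute 32⁻¹ mod 71 explicitly. Euclid's algorithm: 71 = 2·32 + 7, 32 = 4·7 + 4, 7 = 1·4 + 3, 4 = 1·3 + 1; back-substituting gives 1 = 20·32 − 9·71, so 32⁻¹ ≡ 20 (mod 71).
Since σ is injective, we find σ⁻¹(16): we need 32x ≡ 16 − 24 ≡ 63 (mod 71). Using 32⁻¹ = 20: x ≡ 20·63 = 1260 = 17·71 + 53, so x = 53.
Check: σ(53) = 32·53 + 24 = 1720 = 24·71 + 16 ≡ 16 (mod 71).

53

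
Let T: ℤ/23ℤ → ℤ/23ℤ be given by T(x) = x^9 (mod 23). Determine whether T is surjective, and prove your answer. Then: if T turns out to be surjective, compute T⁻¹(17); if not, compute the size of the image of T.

Since 23 is prime, the nonzero elements of ℤ/23ℤ form a cyclic group of order 22.
As gcd(9, 22) = 1, raising to the 9th power is a bijection on this group: if a^9 ≡ b^9 then (ab^{−1})^9 = 1, and the only element of order dividing gcd(9, 22) = 1 is 1, so a = b.
With T(0) = 0 this makes T injective on all of ℤ/23ℤ, hence bijective (finite equal-size domain and codomain). In particular T is surjective.
Since T is surjective, we find the preimage of 17. The inverse of x ↦ x^9 on (ℤ/23ℤ)^× is x ↦ x^5, because 9·5 = 45 = 2·22 + 1 ≡ 1 (mod 22) and x^{22} = 1 for x ≠ 0 (Fermat). So T⁻¹(17) = 17^5 mod 23.
Repeated squaring mod 23: 17^1 ≡ 17, 17^2 ≡ 17² = 289 ≡ 13, 17^4 ≡ 13² = 169 ≡ 8. Since 5 = 4 + 1, 17^5 ≡ 8·17: 8·17 = 136 ≡ 21. So 17^5 ≡ 21 (mod 23).
Hence T⁻¹(17) = 21.

21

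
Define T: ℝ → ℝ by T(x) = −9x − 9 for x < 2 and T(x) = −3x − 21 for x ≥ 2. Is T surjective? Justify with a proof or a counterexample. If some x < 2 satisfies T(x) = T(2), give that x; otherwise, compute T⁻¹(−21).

Both pieces are strictly decreasing (slopes −9 and −3), so each is injective on its own interval.
The left piece maps (−∞, 2) onto (−27, ∞); the right piece maps [2, ∞) onto (−∞, −27].
These images together cover ℝ, so T is surjective.
Because the two images are disjoint, no x < 2 has T(x) = T(2), so we compute T⁻¹(−21): −21 lies in (−27, ∞), so solve −9x − 9 = −21: x = (−21 + 9)/(−9) = 4/3.

4/3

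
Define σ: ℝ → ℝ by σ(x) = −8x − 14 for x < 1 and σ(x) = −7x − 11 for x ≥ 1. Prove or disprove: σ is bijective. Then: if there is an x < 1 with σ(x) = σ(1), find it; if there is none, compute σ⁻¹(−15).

1/2

Both pieces are strictly decreasing (slopes −8 and −7), so each is injective on its own interval.
The left piece maps (−∞, 1) onto (−22, ∞); the right piece maps [1, ∞) onto (−∞, −18].
These images overlap. In particular σ(1) = −18 (right piece), and solving −8x − 14 = −18 on the left piece gives x = 1/2 < 1.
So σ(1/2) = σ(1) with 1/2 ≠ 1, and σ is not injective, hence not bijective. This x = 1/2 is the requested value below 1.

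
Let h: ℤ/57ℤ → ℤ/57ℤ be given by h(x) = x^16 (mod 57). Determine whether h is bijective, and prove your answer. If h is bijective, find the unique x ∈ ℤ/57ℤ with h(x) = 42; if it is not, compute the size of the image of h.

20

h(8): Repeated squaring mod 57: 8^1 ≡ 8, 8^2 ≡ 8² = 64 ≡ 7, 8^4 ≡ 7² = 49, 8^8 ≡ 49² = 2401 ≡ 7, 8^16 ≡ 7² = 49. So 8^16 ≡ 49 (mod 57).
h(11): Repeated squaring mod 57: 11^1 ≡ 11, 11^2 ≡ 11² = 121 ≡ 7, 11^4 ≡ 7² = 49, 11^8 ≡ 49² = 2401 ≡ 7, 11^16 ≡ 7² = 49. So 11^16 ≡ 49 (mod 57).
So h(8) = h(11) = 49 while 8 ≠ 11, thus h is not injective, hence not bijective.
Since h is not bijective, we determine |image(h)|. Computing x^16 mod 57 for each x (by repeated squaring, reducing mod 57 at every step), the values h(0), h(1), …, h(56) are: 0, 1, 43, 36, 25, 16, 9, 7, 49, 42, 4, 49, 45, 28, 16, 6, 55, 43, 39, 19, 1, 24, 55, 25, 54, 28, 7, 30, 4, 4, 30, 7, 28, 54, 25, 55, 24, 1, 19, 39, 43, 55, 6, 16, 28, 45, 49, 4, 42, 49, 7, 9, 16, 25, 36, 43, 1.
The distinct values are {0, 1, 4, 6, 7, 9, 16, 19, 24, 25, 28, 30, 36, 39, 42, 43, 45, 49, 54, 55}; there are 20 of them.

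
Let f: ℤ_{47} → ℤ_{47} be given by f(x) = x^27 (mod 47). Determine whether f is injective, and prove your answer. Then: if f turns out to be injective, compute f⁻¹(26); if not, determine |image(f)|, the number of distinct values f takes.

43

Since 47 is prime, the nonzero elements of ℤ_{47} form a cyclic group of order 46.
As gcd(27, 46) = 1, raising to the 27th power is a bijection on this group: if s^27 ≡ t^27 then (st^{−1})^27 = 1, and the only element of order dividing gcd(27, 46) = 1 is 1, so s = t.
With f(0) = 0 this makes f injective on all of ℤ_{47}, hence bijective (finite equal-size domain and codomain). In particular f is injective.
Since f is injective, we find the preimage of 26. The inverse of x ↦ x^27 on (ℤ_{47})^× is x ↦ x^29, because 27·29 = 783 = 17·46 + 1 ≡ 1 (mod 46) and x^{46} = 1 for x ≠ 0 (Fermat). So f⁻¹(26) = 26^29 mod 47.
Repeated squaring mod 47: 26^1 ≡ 26, 26^2 ≡ 26² = 676 ≡ 18, 26^4 ≡ 18² = 324 ≡ 42, 26^8 ≡ 42² = 1764 ≡ 25, 26^16 ≡ 25² = 625 ≡ 14. Since 29 = 16 + 8 + 4 + 1, 26^29 ≡ 14·25·42·26: 14·25 = 350 ≡ 21, then 21·42 = 882 ≡ 36, then 36·26 = 936 ≡ 43. So 26^29 ≡ 43 (mod 47).
Hence f⁻¹(26) = 43.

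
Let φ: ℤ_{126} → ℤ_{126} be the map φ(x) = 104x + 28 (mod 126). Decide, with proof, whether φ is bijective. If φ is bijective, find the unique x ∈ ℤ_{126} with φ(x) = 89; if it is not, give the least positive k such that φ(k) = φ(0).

63

By definition, injectivity means: for all a, b in the domain, φ(a) = φ(b) implies a = b.
We have gcd(104, 126) = 2 > 1. Taking a = 0 and b = 63: φ(0) = 28 and φ(63) = 104·63 + 28 = 6580 ≡ 28 (mod 126).
So φ(0) = φ(63) while 0 ≠ 63, thus φ is not injective, hence not bijective.
Since φ is not bijective, we find the least positive k with φ(k) = φ(0): this means 104k ≡ 0 (mod 126), i.e. 126 ∣ 104k. Since gcd(104, 126) = 2, dividing through by 2 this holds exactly when 63 ∣ 52k, and as gcd(52, 63) = 1, exactly when 63 ∣ k.
The smallest positive such k is 63.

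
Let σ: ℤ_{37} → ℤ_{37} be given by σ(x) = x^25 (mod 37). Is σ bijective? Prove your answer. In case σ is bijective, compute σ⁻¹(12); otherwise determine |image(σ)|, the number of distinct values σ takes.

16

Since 37 is prime, the nonzero elements of ℤ_{37} form a cyclic group of order 36.
As gcd(25, 36) = 1, raising to the 25th power is a bijection on this group: if s^25 ≡ t^25 then (st^{−1})^25 = 1, and the only element of order dividing gcd(25, 36) = 1 is 1, so s = t.
With σ(0) = 0 this makes σ injective on all of ℤ_{37}, hence bijective (finite equal-size domain and codomain). In particular σ is bijective.
Since σ is bijective, we find the preimage of 12. The inverse of x ↦ x^25 on (ℤ_{37})^× is x ↦ x^13, because 25·13 = 325 = 9·36 + 1 ≡ 1 (mod 36) and x^{36} = 1 for x ≠ 0 (Fermat). So σ⁻¹(12) = 12^13 mod 37.
Repeated squaring mod 37: 12^1 ≡ 12, 12^2 ≡ 12² = 144 ≡ 33, 12^4 ≡ 33² = 1089 ≡ 16, 12^8 ≡ 16² = 256 ≡ 34. Since 13 = 8 + 4 + 1, 12^13 ≡ 34·16·12: 34·16 = 544 ≡ 26, then 26·12 = 312 ≡ 16. So 12^13 ≡ 16 (mod 37).
Hence σ⁻¹(12) = 16.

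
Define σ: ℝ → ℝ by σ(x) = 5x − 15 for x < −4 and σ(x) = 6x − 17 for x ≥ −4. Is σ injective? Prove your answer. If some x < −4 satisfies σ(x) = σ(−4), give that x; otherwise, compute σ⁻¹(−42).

Both pieces are strictly increasing (slopes 5 and 6), so each is injective on its own interval.
The left piece maps (−∞, −4) onto (−∞, −35); the right piece maps [−4, ∞) onto [−41, ∞).
These images overlap. In particular σ(−4) = −41 (right piece), and solving 5x − 15 = −41 on the left piece gives x = −26/5 < −4.
So σ(−26/5) = σ(−4) with −26/5 ≠ −4, and σ is not injective. This x = −26/5 is the requested value below −4.

-26/5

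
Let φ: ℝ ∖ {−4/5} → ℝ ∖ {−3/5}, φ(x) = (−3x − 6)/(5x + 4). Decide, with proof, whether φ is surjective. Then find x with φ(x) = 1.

For any y ≠ −3/5, solving y(5x + 4) = −3x − 6 for x gives a well-defined x ≠ −4/5. So φ is surjective.
Solving φ(x) = 1: cross-multiplying gives −3x − 6 = 1(5x + 4), which rearranges to −8x = 10, so x = −5/4.

-5/4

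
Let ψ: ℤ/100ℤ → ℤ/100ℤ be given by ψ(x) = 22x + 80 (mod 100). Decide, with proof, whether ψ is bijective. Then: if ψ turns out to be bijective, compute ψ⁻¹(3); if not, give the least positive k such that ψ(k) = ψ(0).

We have gcd(22, 100) = 2 > 1. Taking x_1 = 0 and x_2 = 50: ψ(0) = 80 and ψ(50) = 22·50 + 80 = 1180 ≡ 80 (mod 100).
So ψ(0) = ψ(50) while 0 ≠ 50, so ψ is not injective, hence not bijective.
Since ψ is not bijective, we find the least positive k with ψ(k) = ψ(0): this means 22k ≡ 0 (mod 100), i.e. 100 ∣ 22k. Since gcd(22, 100) = 2, dividing through by 2 this holds exactly when 50 ∣ 11k, and as gcd(11, 50) = 1, exactly when 50 ∣ k.
The smallest positive such k is 50.

50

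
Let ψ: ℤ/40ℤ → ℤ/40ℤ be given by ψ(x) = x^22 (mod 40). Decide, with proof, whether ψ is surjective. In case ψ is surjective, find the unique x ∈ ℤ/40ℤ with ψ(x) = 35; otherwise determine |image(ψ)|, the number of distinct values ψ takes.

ψ(4): Repeated squaring mod 40: 4^1 ≡ 4, 4^2 ≡ 4² = 16, 4^4 ≡ 16² = 256 ≡ 16, 4^8 ≡ 16² = 256 ≡ 16, 4^16 ≡ 16² = 256 ≡ 16. Since 22 = 16 + 4 + 2, 4^22 ≡ 16·16·16: 16·16 = 256 ≡ 16, then 16·16 = 256 ≡ 16. So 4^22 ≡ 16 (mod 40).
ψ(6): Repeated squaring mod 40: 6^1 ≡ 6, 6^2 ≡ 6² = 36, 6^4 ≡ 36² = 1296 ≡ 16, 6^8 ≡ 16² = 256 ≡ 16, 6^16 ≡ 16² = 256 ≡ 16. Since 22 = 16 + 4 + 2, 6^22 ≡ 16·16·36: 16·16 = 256 ≡ 16, then 16·36 = 576 ≡ 16. So 6^22 ≡ 16 (mod 40).
So ψ(4) = ψ(6) = 16 while 4 ≠ 6, hence ψ is not injective.
A non-injective map from the 40-element set ℤ/40ℤ to itself takes at most 39 distinct values, so it cannot be surjective. Therefore ψ is not surjective.
Since ψ is not surjective, we determine |image(ψ)|. Computing x^22 mod 40 for each x (by repeated squaring, reducing mod 40 at every step), the values ψ(0), ψ(1), …, ψ(39) are: 0, 1, 24, 9, 16, 25, 16, 9, 24, 1, 0, 1, 24, 9, 16, 25, 16, 9, 24, 1, 0, 1, 24, 9, 16, 25, 16, 9, 24, 1, 0, 1, 24, 9, 16, 25, 16, 9, 24, 1.
The distinct values are {0, 1, 9, 16, 24, 25}; there are 6 of them.

6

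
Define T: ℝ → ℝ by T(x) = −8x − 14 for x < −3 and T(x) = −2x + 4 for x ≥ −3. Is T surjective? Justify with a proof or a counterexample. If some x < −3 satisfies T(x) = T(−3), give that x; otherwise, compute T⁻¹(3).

Both pieces are strictly decreasing (slopes −8 and −2), so each is injective on its own interval.
The left piece maps (−∞, −3) onto (10, ∞); the right piece maps [−3, ∞) onto (−∞, 10].
These images together cover ℝ, so T is surjective.
Because the two images are disjoint, no x < −3 has T(x) = T(−3), so we compute T⁻¹(3): 3 lies in (−∞, 10], so solve −2x + 4 = 3: x = (3 − 4)/(−2) = 1/2.

1/2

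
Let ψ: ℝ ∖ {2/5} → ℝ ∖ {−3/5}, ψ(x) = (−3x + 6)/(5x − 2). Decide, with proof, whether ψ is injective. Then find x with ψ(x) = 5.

Suppose ψ(a) = ψ(b). Cross-multiplying: (−3a + 6)(5b − 2) = (−3b + 6)(5a − 2).
Expanding both sides and cancelling the symmetric terms leaves −24·(a − b) = 0. Since −24 ≠ 0, a = b. Thus ψ is injective.
Solving ψ(x) = 5: cross-multiplying gives −3x + 6 = 5(5x − 2), which rearranges to −28x = −16, so x = 4/7.

4/7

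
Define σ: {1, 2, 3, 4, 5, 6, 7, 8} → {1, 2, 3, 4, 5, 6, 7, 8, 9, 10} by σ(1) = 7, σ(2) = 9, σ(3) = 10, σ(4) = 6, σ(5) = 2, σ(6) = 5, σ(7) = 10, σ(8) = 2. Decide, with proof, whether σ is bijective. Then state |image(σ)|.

6

σ(3) = 10 = σ(7) with 3 ≠ 7, so σ is not injective, hence not bijective.
The image of σ is {2, 5, 6, 7, 9, 10}, which has 6 elements.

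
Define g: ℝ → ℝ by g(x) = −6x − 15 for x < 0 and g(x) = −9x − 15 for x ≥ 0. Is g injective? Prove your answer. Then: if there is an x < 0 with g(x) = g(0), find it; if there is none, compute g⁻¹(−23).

Both pieces are strictly decreasing (slopes −6 and −9), so each is injective on its own interval.
The left piece maps (−∞, 0) onto (−15, ∞); the right piece maps [0, ∞) onto (−∞, −15].
These images are disjoint, so no value is attained by both pieces. Hence g is injective.
Because the two images are disjoint, no x < 0 has g(x) = g(0), so we compute g⁻¹(−23): −23 lies in (−∞, −15], so solve −9x − 15 = −23: x = (−23 + 15)/(−9) = 8/9.

8/9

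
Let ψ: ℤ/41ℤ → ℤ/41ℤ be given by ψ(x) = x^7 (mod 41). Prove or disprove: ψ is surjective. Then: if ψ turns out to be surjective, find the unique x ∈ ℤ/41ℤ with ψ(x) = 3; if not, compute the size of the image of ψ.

Since 41 is prime, the nonzero elements of ℤ/41ℤ form a cyclic group of order 40.
As gcd(7, 40) = 1, raising to the 7th power is a bijection on this group: if s^7 ≡ t^7 then (st^{−1})^7 = 1, and the only element of order dividing gcd(7, 40) = 1 is 1, so s = t.
With ψ(0) = 0 this makes ψ injective on all of ℤ/41ℤ, hence bijective (finite equal-size domain and codomain). In particular ψ is surjective.
Since ψ is surjective, we find the preimage of 3. The inverse of x ↦ x^7 on (ℤ/41ℤ)^× is x ↦ x^23, because 7·23 = 161 = 4·40 + 1 ≡ 1 (mod 40) and x^{40} = 1 for x ≠ 0 (Fermat). So ψ⁻¹(3) = 3^23 mod 41.
Repeated squaring mod 41: 3^1 ≡ 3, 3^2 ≡ 3² = 9, 3^4 ≡ 9² = 81 ≡ 40, 3^8 ≡ 40² = 1600 ≡ 1, 3^16 ≡ 1² = 1. Since 23 = 16 + 4 + 2 + 1, 3^23 ≡ 1·40·9·3: 1·40 = 40, then 40·9 = 360 ≡ 32, then 32·3 = 96 ≡ 14. So 3^23 ≡ 14 (mod 41).
Hence ψ⁻¹(3) = 14.

14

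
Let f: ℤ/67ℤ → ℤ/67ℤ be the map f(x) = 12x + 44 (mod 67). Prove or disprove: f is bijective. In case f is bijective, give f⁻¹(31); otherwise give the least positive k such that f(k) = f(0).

38

Suppose f(s) = f(t) in ℤ/67ℤ. Then 12s + 44 ≡ 12t + 44 (mod 67), hence 12(s − t) ≡ 0 (mod 67).
Since gcd(12, 67) = 1, 12 is invertible modulo 67, hence s − t ≡ 0 (mod 67), i.e. s = t.
We now compute 12⁻¹ mod 67 explicitly. Euclid's algorithm: 67 = 5·12 + 7, 12 = 1·7 + 5, 7 = 1·5 + 2, 5 = 2·2 + 1; back-substituting gives 1 = 28·12 − 5·67, so 12⁻¹ ≡ 28 (mod 67).
For any y ∈ ℤ/67ℤ, x = 28(y − 44) mod 67 satisfies f(x) = 12·28(y − 44) + 44 ≡ y (since 12·28 ≡ 1 mod 67). So every y has a preimage.
So f is bijective.
Since f is bijective, we find f⁻¹(31): we need 12x ≡ 31 − 44 ≡ 54 (mod 67). Using 12⁻¹ = 28: x ≡ 28·54 = 1512 = 22·67 + 38, so x = 38.
Check: f(38) = 12·38 + 44 = 500 = 7·67 + 31 ≡ 31 (mod 67).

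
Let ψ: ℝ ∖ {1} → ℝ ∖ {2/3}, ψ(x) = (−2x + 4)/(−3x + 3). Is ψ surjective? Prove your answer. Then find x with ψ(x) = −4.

8/7

For any y ≠ 2/3, solving y(−3x + 3) = −2x + 4 for x gives a well-defined x ≠ 1. So ψ is surjective.
Solving ψ(x) = −4: cross-multiplying gives −2x + 4 = −4(−3x + 3), which rearranges to −14x = −16, so x = 8/7.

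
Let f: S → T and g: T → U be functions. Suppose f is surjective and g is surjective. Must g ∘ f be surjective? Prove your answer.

Let c ∈ U. Since g is surjective, there is b ∈ T with g(b) = c. Since f is surjective, there is a ∈ S with f(a) = b.
Then (g ∘ f)(a) = g(b) = c. Hence g ∘ f is surjective.

surjective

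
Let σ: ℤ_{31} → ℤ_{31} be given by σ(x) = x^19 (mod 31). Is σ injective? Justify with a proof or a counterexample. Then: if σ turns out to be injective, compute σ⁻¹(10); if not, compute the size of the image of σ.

Since 31 is prime, the nonzero elements of ℤ_{31} form a cyclic group of order 30.
As gcd(19, 30) = 1, raising to the 19th power is a bijection on this group: if x_1^19 ≡ x_2^19 then (x_1x_2^{−1})^19 = 1, and the only element of order dividing gcd(19, 30) = 1 is 1, so x_1 = x_2.
With σ(0) = 0 this makes σ injective on all of ℤ_{31}, hence bijective (finite equal-size domain and codomain). In particular σ is injective.
Since σ is injective, we find the preimage of 10. The inverse of x ↦ x^19 on (ℤ_{31})^× is x ↦ x^19, because 19·19 = 361 = 12·30 + 1 ≡ 1 (mod 30) and x^{30} = 1 for x ≠ 0 (Fermat). So σ⁻¹(10) = 10^19 mod 31.
Repeated squaring mod 31: 10^1 ≡ 10, 10^2 ≡ 10² = 100 ≡ 7, 10^4 ≡ 7² = 49 ≡ 18, 10^8 ≡ 18² = 324 ≡ 14, 10^16 ≡ 14² = 196 ≡ 10. Since 19 = 16 + 2 + 1, 10^19 ≡ 10·7·10: 10·7 = 70 ≡ 8, then 8·10 = 80 ≡ 18. So 10^19 ≡ 18 (mod 31).
Hence σ⁻¹(10) = 18.

18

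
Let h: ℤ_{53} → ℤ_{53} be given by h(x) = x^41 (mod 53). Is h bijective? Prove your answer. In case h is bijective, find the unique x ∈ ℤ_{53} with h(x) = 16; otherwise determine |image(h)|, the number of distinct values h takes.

Since 53 is prime, the nonzero elements of ℤ_{53} form a cyclic group of order 52.
As gcd(41, 52) = 1, raising to the 41st power is a bijection on this group: if a^41 ≡ b^41 then (ab^{−1})^41 = 1, and the only element of order dividing gcd(41, 52) = 1 is 1, so a = b.
With h(0) = 0 this makes h injective on all of ℤ_{53}, hence bijective (finite equal-size domain and codomain). In particular h is bijective.
Since h is bijective, we find the preimage of 16. The inverse of x ↦ x^41 on (ℤ_{53})^× is x ↦ x^33, because 41·33 = 1353 = 26·52 + 1 ≡ 1 (mod 52) and x^{52} = 1 for x ≠ 0 (Fermat). So h⁻¹(16) = 16^33 mod 53.
Repeated squaring mod 53: 16^1 ≡ 16, 16^2 ≡ 16² = 256 ≡ 44, 16^4 ≡ 44² = 1936 ≡ 28, 16^8 ≡ 28² = 784 ≡ 42, 16^16 ≡ 42² = 1764 ≡ 15, 16^32 ≡ 15² = 225 ≡ 13. Since 33 = 32 + 1, 16^33 ≡ 13·16: 13·16 = 208 ≡ 49. So 16^33 ≡ 49 (mod 53).
Hence h⁻¹(16) = 49.

49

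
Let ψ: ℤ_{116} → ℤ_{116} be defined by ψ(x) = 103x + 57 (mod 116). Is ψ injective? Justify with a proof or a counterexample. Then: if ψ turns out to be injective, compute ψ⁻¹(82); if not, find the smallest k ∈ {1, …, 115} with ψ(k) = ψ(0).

Recall that ψ is injective when ψ(u) = ψ(v) forces u = v.
If ψ(u) = ψ(v), then 103u ≡ 103v (mod 116). Because gcd(103, 116) = 1, we may cancel 103 to get u ≡ v (mod 116).
Thus ψ is injective.
We now compute 103⁻¹ mod 116 explicitly. Euclid's algorithm: 116 = 1·103 + 13, 103 = 7·13 + 12, 13 = 1·12 + 1; back-substituting gives 1 = 107·103 − 95·116, so 103⁻¹ ≡ 107 (mod 116).
Since ψ is injective, we find ψ⁻¹(82): we need 103x ≡ 82 − 57 ≡ 25 (mod 116). Using 103⁻¹ = 107: x ≡ 107·25 = 2675 = 23·116 + 7, so x = 7.
Check: ψ(7) = 103·7 + 57 = 778 = 6·116 + 82 ≡ 82 (mod 116).

7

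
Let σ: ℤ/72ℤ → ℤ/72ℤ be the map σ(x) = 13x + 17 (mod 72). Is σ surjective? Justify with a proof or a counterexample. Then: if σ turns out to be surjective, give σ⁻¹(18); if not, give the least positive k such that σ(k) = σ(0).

Recall that σ is surjective if every y in the codomain equals σ(x) for some x in the domain.
Since gcd(13, 72) = 1, 13 is invertible modulo 72. Euclid's algorithm: 72 = 5·13 + 7, 13 = 1·7 + 6, 7 = 1·6 + 1; back-substituting gives 1 = 61·13 − 11·72, so 13⁻¹ ≡ 61 (mod 72).
For any y ∈ ℤ/72ℤ, x = 61(y − 17) mod 72 satisfies σ(x) = 13·61(y − 17) + 17 ≡ y (since 13·61 ≡ 1 mod 72). So every y has a preimage.
Therefore σ is surjective.
Since σ is surjective, we find σ⁻¹(18): we need 13x ≡ 18 − 17 ≡ 1 (mod 72). Using 13⁻¹ = 61: x ≡ 61·1 = 61, so x = 61.
Check: σ(61) = 13·61 + 17 = 810 = 11·72 + 18 ≡ 18 (mod 72).

61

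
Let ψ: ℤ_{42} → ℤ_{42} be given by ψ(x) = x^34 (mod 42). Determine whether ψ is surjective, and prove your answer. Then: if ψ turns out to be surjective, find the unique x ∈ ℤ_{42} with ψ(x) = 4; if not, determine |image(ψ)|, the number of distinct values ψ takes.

16

ψ(4): Repeated squaring mod 42: 4^1 ≡ 4, 4^2 ≡ 4² = 16, 4^4 ≡ 16² = 256 ≡ 4, 4^8 ≡ 4² = 16, 4^16 ≡ 16² = 256 ≡ 4, 4^32 ≡ 4² = 16. Since 34 = 32 + 2, 4^34 ≡ 16·16: 16·16 = 256 ≡ 4. So 4^34 ≡ 4 (mod 42).
ψ(10): Repeated squaring mod 42: 10^1 ≡ 10, 10^2 ≡ 10² = 100 ≡ 16, 10^4 ≡ 16² = 256 ≡ 4, 10^8 ≡ 4² = 16, 10^16 ≡ 16² = 256 ≡ 4, 10^32 ≡ 4² = 16. Since 34 = 32 + 2, 10^34 ≡ 16·16: 16·16 = 256 ≡ 4. So 10^34 ≡ 4 (mod 42).
So ψ(4) = ψ(10) = 4 while 4 ≠ 10, hence ψ is not injective.
A non-injective map from the 42-element set ℤ_{42} to itself takes at most 41 distinct values, so it cannot be surjective. Thus ψ is not surjective.
Since ψ is not surjective, we determine |image(ψ)|. Computing x^34 mod 42 for each x (by repeated squaring, reducing mod 42 at every step), the values ψ(0), ψ(1), …, ψ(41) are: 0, 1, 16, 39, 4, 37, 36, 7, 22, 9, 4, 25, 30, 1, 28, 15, 16, 25, 18, 37, 22, 21, 22, 37, 18, 25, 16, 15, 28, 1, 30, 25, 4, 9, 22, 7, 36, 37, 4, 39, 16, 1.
The distinct values are {0, 1, 4, 7, 9, 15, 16, 18, 21, 22, 25, 28, 30, 36, 37, 39}; there are 16 of them.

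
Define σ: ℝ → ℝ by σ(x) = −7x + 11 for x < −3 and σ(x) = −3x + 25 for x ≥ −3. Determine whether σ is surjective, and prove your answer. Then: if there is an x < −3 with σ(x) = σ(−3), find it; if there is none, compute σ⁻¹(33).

Both pieces are strictly decreasing (slopes −7 and −3), so each is injective on its own interval.
The left piece maps (−∞, −3) onto (32, ∞); the right piece maps [−3, ∞) onto (−∞, 34].
The union (32, ∞) ∪ (−∞, 34] covers ℝ, so σ is surjective.
For the follow-up: the images overlap, so an x < −3 with σ(x) = σ(−3) exists. σ(−3) = 34; solving −7x + 11 = 34 for x < −3 gives x = (34 − 11)/(−7) = −23/7.

-23/7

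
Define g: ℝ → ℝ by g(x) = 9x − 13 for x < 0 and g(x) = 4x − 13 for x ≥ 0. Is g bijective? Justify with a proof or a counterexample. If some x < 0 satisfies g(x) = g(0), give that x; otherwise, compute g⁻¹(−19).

Both pieces are strictly increasing (slopes 9 and 4), so each is injective on its own interval.
The left piece maps (−∞, 0) onto (−∞, −13); the right piece maps [0, ∞) onto [−13, ∞).
Since −13 = −13, the images partition ℝ: g is injective and surjective, hence bijective.
Because the two images are disjoint, no x < 0 has g(x) = g(0), so we compute g⁻¹(−19): −19 lies in (−∞, −13), so solve 9x − 13 = −19: x = (−19 + 13)/9 = −2/3.

-2/3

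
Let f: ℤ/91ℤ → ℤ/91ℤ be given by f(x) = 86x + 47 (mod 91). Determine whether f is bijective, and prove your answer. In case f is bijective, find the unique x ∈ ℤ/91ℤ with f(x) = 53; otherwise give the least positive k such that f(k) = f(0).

Suppose f(x_1) = f(x_2) in ℤ/91ℤ. Then 86x_1 + 47 ≡ 86x_2 + 47 (mod 91), so 86(x_1 − x_2) ≡ 0 (mod 91).
Since gcd(86, 91) = 1, 86 is invertible modulo 91, hence x_1 − x_2 ≡ 0 (mod 91), i.e. x_1 = x_2.
We now compute 86⁻¹ mod 91 explicitly. Euclid's algorithm: 91 = 1·86 + 5, 86 = 17·5 + 1; back-substituting gives 1 = 18·86 − 17·91, so 86⁻¹ ≡ 18 (mod 91).
For any y ∈ ℤ/91ℤ, x = 18(y − 47) mod 91 satisfies f(x) = 86·18(y − 47) + 47 ≡ y (since 86·18 ≡ 1 mod 91). So every y has a preimage.
Hence f is bijective.
Since f is bijective, we compute f⁻¹(53): solve 86x + 47 ≡ 53 (mod 91), i.e. 86x ≡ 6 (mod 91).
Multiplying by 86⁻¹ = 18 gives x ≡ 18·6 = 108 = 1·91 + 17 ≡ 17 (mod 91).
Check: f(17) = 86·17 + 47 = 1509 = 16·91 + 53 ≡ 53 (mod 91).

17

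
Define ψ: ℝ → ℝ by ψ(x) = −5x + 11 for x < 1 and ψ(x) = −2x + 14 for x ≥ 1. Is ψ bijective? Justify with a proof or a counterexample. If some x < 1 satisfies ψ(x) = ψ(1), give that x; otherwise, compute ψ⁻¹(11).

Both pieces are strictly decreasing (slopes −5 and −2), so each is injective on its own interval.
The left piece maps (−∞, 1) onto (6, ∞); the right piece maps [1, ∞) onto (−∞, 12].
These images overlap. In particular ψ(1) = 12 (right piece), and solving −5x + 11 = 12 on the left piece gives x = −1/5 < 1.
So ψ(−1/5) = ψ(1) with −1/5 ≠ 1, and ψ is not injective, hence not bijective. This x = −1/5 is the requested value below 1.

-1/5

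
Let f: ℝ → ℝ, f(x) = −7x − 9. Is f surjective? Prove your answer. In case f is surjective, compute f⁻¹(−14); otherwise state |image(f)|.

5/7

For any y ∈ ℝ, x = (y + 9)/(−7) satisfies f(x) = y.
Thus f is surjective.
Since f is surjective, we compute f⁻¹(−14) = (−14 + 9)/(−7) = 5/7.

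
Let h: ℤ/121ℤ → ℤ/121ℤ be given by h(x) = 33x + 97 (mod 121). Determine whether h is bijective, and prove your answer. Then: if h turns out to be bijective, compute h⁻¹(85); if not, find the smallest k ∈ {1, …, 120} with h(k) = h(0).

Recall: h is injective if h(s) = h(t) implies s = t.
We have gcd(33, 121) = 11 > 1. Taking s = 0 and t = 11: h(0) = 97 and h(11) = 33·11 + 97 = 460 ≡ 97 (mod 121).
So h(0) = h(11) while 0 ≠ 11, hence h is not injective, hence not bijective.
Since h is not bijective, we find the least positive k with h(k) = h(0): this means 33k ≡ 0 (mod 121), i.e. 121 ∣ 33k. Since gcd(33, 121) = 11, dividing through by 11 this holds exactly when 11 ∣ 3k, and as gcd(3, 11) = 1, exactly when 11 ∣ k.
The smallest positive such k is 11.

11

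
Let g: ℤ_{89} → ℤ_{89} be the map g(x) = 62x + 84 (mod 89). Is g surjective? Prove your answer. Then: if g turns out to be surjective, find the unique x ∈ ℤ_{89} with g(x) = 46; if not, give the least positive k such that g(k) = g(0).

8

Recall: g is surjective if every y in the codomain equals g(x) for some x in the domain.
Since gcd(62, 89) = 1, 62 is invertible modulo 89. Euclid's algorithm: 89 = 1·62 + 27, 62 = 2·27 + 8, 27 = 3·8 + 3, 8 = 2·3 + 2, 3 = 1·2 + 1; back-substituting gives 1 = 56·62 − 39·89, so 62⁻¹ ≡ 56 (mod 89).
Then y ↦ 56(y − 84) is a two-sided inverse to g, so every y ∈ ℤ_{89} has a preimage.
Hence g is surjective.
Since g is surjective, we compute g⁻¹(46): solve 62x + 84 ≡ 46 (mod 89), i.e. 62x ≡ 51 (mod 89).
Multiplying by 62⁻¹ = 56 gives x ≡ 56·51 = 2856 = 32·89 + 8 ≡ 8 (mod 89).
Check: g(8) = 62·8 + 84 = 580 = 6·89 + 46 ≡ 46 (mod 89).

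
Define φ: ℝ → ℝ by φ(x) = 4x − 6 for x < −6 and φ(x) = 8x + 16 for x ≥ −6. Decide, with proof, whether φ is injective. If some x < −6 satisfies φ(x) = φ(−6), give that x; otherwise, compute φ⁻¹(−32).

Both pieces are strictly increasing (slopes 4 and 8), so each is injective on its own interval.
The left piece maps (−∞, −6) onto (−∞, −30); the right piece maps [−6, ∞) onto [−32, ∞).
These images overlap. In particular φ(−6) = −32 (right piece), and solving 4x − 6 = −32 on the left piece gives x = −13/2 < −6.
So φ(−13/2) = φ(−6) with −13/2 ≠ −6, and φ is not injective. This x = −13/2 is the requested value below −6.

-13/2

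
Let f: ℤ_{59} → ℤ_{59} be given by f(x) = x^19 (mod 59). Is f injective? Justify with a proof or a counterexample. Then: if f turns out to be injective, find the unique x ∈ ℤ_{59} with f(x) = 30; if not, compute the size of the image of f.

Since 59 is prime, the nonzero elements of ℤ_{59} form a cyclic group of order 58.
As gcd(19, 58) = 1, raising to the 19th power is a bijection on this group: if u^19 ≡ v^19 then (uv^{−1})^19 = 1, and the only element of order dividing gcd(19, 58) = 1 is 1, so u = v.
With f(0) = 0 this makes f injective on all of ℤ_{59}, hence bijective (finite equal-size domain and codomain). In particular f is injective.
Since f is injective, we find the preimage of 30. The inverse of x ↦ x^19 on (ℤ_{59})^× is x ↦ x^55, because 19·55 = 1045 = 18·58 + 1 ≡ 1 (mod 58) and x^{58} = 1 for x ≠ 0 (Fermat). So f⁻¹(30) = 30^55 mod 59.
Repeated squaring mod 59: 30^1 ≡ 30, 30^2 ≡ 30² = 900 ≡ 15, 30^4 ≡ 15² = 225 ≡ 48, 30^8 ≡ 48² = 2304 ≡ 3, 30^16 ≡ 3² = 9, 30^32 ≡ 9² = 81 ≡ 22. Since 55 = 32 + 16 + 4 + 2 + 1, 30^55 ≡ 22·9·48·15·30: 22·9 = 198 ≡ 21, then 21·48 = 1008 ≡ 5, then 5·15 = 75 ≡ 16, then 16·30 = 480 ≡ 8. So 30^55 ≡ 8 (mod 59).
Hence f⁻¹(30) = 8.

8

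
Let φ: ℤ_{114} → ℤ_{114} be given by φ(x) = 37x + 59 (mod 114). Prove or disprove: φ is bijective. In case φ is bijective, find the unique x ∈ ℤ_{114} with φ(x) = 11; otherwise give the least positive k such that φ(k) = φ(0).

48

If φ(s) = φ(t), then 37s ≡ 37t (mod 114). Because gcd(37, 114) = 1, we may cancel 37 to get s ≡ t (mod 114).
We now compute 37⁻¹ mod 114 explicitly. Euclid's algorithm: 114 = 3·37 + 3, 37 = 12·3 + 1; back-substituting gives 1 = 37·37 − 12·114, so 37⁻¹ ≡ 37 (mod 114).
For any y ∈ ℤ_{114}, x = 37(y − 59) mod 114 satisfies φ(x) = 37·37(y − 59) + 59 ≡ y (since 37·37 ≡ 1 mod 114). So every y has a preimage.
Therefore φ is bijective.
Since φ is bijective, we compute φ⁻¹(11): solve 37x + 59 ≡ 11 (mod 114), i.e. 37x ≡ 66 (mod 114).
Multiplying by 37⁻¹ = 37 gives x ≡ 37·66 = 2442 = 21·114 + 48 ≡ 48 (mod 114).
Check: φ(48) = 37·48 + 59 = 1835 = 16·114 + 11 ≡ 11 (mod 114).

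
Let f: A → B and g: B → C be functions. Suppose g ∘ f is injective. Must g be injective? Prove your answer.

not injective

No. Take A = {0}, B = {0, 1}, C = {0, 1}, f(a) = a for each a ∈ A, and g(b) = 0 if b ∈ {0, 1} else g(b) = b.
Then g ∘ f = f is injective (A ⊂ B and f is the inclusion), but g(0) = g(1) = 0 with 0 ≠ 1, so g is not injective.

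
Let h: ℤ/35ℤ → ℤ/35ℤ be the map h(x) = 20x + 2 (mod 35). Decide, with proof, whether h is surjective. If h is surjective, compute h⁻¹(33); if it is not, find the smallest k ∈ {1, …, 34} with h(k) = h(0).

Recall: surjectivity means every element of the codomain has a preimage under h.
Since gcd(20, 35) = 5, we have 20x ≡ 0 (mod 5) for all x, so h(x) ≡ 2 (mod 5).
But 0 ≢ 2 (mod 5), so 0 ∈ ℤ/35ℤ has no preimage. Thus h is not surjective.
Since h is not surjective, we find the least positive k with h(k) = h(0): this means 20k ≡ 0 (mod 35), i.e. 35 ∣ 20k. Since gcd(20, 35) = 5, dividing through by 5 this holds exactly when 7 ∣ 4k, and as gcd(4, 7) = 1, exactly when 7 ∣ k.
The smallest positive such k is 7.

7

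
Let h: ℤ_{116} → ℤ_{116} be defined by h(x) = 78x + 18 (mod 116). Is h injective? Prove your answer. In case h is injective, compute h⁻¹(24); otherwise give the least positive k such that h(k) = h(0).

58

We have gcd(78, 116) = 2 > 1. Taking u = 0 and v = 58: h(0) = 18 and h(58) = 78·58 + 18 = 4542 ≡ 18 (mod 116).
So h(0) = h(58) while 0 ≠ 58, therefore h is not injective.
Since h is not injective, we find the least positive k with h(k) = h(0): this means 78k ≡ 0 (mod 116), i.e. 116 ∣ 78k. Since gcd(78, 116) = 2, dividing through by 2 this holds exactly when 58 ∣ 39k, and as gcd(39, 58) = 1, exactly when 58 ∣ k.
The smallest positive such k is 58.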